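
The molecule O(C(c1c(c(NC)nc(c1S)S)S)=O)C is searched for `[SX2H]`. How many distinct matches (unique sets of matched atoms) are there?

[SX2H] is the SMARTS for a thiol: an aliphatic sulfur with two connections, one being H.
The molecule carries 3 separate instances of a thiol (-SH) meeting every constraint; each maps to a distinct set of atoms, giving 3 matches.

3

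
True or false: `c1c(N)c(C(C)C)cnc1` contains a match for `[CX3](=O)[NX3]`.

The pattern [CX3](=O)[NX3] describes a carbonyl carbon bonded to a trivalent nitrogen — an amide.
The closest candidate here is a primary amino group (-NH2), but the -NH2 is not attached to a carbonyl carbon. No other fragment satisfies the full query, so there is no match.

False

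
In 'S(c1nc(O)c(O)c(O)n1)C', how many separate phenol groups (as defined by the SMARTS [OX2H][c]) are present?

[OX2H][c] is the SMARTS for a phenol: a hydroxyl oxygen attached to an aromatic carbon.
The molecule carries 3 separate instances of a hydroxyl group (-OH) meeting every constraint; each maps to a distinct set of atoms, giving 3 matches.

3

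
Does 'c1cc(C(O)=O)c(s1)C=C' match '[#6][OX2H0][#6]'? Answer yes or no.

The pattern [#6][OX2H0][#6] describes an aliphatic oxygen bridging two carbons with no H on the oxygen — an ether.
The closest candidate here is a carboxylic acid group (-C(=O)OH), but the -OH oxygen has H1; the =O is OX1, not OX2. No other fragment satisfies the full query, so there is no match.

No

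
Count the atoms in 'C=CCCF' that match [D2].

The query [D2] means: atom with exactly two heavy-atom neighbours.
Check the 5 heavy atoms by environment: 3× C (D2) → match; 1× F (D1) → no; 1× C (D1) → no.
That gives 3 matching atoms.

3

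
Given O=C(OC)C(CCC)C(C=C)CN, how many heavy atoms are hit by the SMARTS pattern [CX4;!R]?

7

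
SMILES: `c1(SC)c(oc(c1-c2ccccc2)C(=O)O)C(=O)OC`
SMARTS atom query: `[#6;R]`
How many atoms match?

10

Check the 20 heavy atoms by environment: 1× o (aromatic, in 5-ring) → no; 4× c (aromatic, in 5-ring) → match; 4× C (acyclic) → no; 4× O (acyclic) → no; 1× S (acyclic) → no; 6× c (aromatic, in 6-ring) → match.
Summing the matching environments: 4 + 6 = 10 matching atoms.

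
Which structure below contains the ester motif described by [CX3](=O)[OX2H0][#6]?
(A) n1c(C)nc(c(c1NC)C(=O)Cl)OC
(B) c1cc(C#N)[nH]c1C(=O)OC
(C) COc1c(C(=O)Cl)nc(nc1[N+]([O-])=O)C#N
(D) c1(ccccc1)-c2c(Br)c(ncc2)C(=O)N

B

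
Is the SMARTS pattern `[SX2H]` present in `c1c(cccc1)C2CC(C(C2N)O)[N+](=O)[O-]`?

No

The pattern [SX2H] describes an aliphatic sulfur with two connections, one being H — a thiol.
The closest candidate here is a hydroxyl group (-OH), but it is an -OH, not an -SH. No other fragment satisfies the full query, so there is no match.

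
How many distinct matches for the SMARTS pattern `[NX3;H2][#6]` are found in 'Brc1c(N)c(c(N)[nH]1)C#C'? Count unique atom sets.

[NX3;H2][#6] is the SMARTS for a primary amine: a trivalent nitrogen with two H attached to carbon.
The molecule carries 2 separate instances of a primary amino group (-NH2) meeting every constraint; each maps to a distinct set of atoms, giving 2 matches.

2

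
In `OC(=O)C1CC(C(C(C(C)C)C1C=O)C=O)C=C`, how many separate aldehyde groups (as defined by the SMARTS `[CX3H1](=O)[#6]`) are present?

[CX3H1](=O)[#6] is the SMARTS for an aldehyde: an sp2 carbon with one H, double-bonded to O and single-bonded to carbon.
The molecule carries 2 separate instances of an aldehyde (-CHO) meeting every constraint; each maps to a distinct set of atoms, giving 2 matches.

2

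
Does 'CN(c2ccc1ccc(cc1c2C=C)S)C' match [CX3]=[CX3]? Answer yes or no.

Yes

The pattern [CX3]=[CX3] describes a non-aromatic C=C double bond between two sp2 carbons — an alkene.
The molecule carries a vinyl group (-CH=CH2), whose atoms satisfy every constraint of the query, so the pattern matches.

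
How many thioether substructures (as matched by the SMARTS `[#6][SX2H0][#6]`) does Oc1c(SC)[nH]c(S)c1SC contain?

[#6][SX2H0][#6] is the SMARTS for a thioether: an aliphatic sulfur bridging two carbons with no H on the sulfur.
The molecule carries 2 separate instances of a methylthio ether (-SCH3) meeting every constraint; each maps to a distinct set of atoms, giving 2 matches.

2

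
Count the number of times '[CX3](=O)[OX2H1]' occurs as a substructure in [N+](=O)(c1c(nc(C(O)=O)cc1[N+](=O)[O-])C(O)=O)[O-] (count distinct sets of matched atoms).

2

[CX3](=O)[OX2H1] is the SMARTS for a carboxylic acid: an sp2 carbon double-bonded to O and single-bonded to an -OH oxygen.
The molecule carries 2 separate instances of a carboxylic acid group (-C(=O)OH) meeting every constraint; each maps to a distinct set of atoms, giving 2 matches.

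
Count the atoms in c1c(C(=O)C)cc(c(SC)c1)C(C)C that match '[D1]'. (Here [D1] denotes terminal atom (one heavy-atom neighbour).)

Check the 14 heavy atoms by environment: 3× c (aromatic, D2) → no; 3× c (aromatic, D3) → no; 2× C (D3) → no; 4× C (D1) → match; 1× S (D2) → no; 1× O (D1) → match.
Summing the matching environments: 4 + 1 = 5 matching atoms.

5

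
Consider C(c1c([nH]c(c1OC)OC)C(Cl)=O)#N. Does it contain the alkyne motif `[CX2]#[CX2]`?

No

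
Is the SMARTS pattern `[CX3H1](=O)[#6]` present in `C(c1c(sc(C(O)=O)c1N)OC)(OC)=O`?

No

The pattern [CX3H1](=O)[#6] describes an sp2 carbon with one H, double-bonded to O and single-bonded to carbon — an aldehyde.
The closest candidate here is a carboxylic acid group (-C(=O)OH), but the carbonyl carbon has H0 and is bonded to O, not H1. No other fragment satisfies the full query, so there is no match.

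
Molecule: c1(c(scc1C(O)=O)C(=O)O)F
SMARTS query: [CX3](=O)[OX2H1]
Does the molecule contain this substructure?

The pattern [CX3](=O)[OX2H1] describes an sp2 carbon double-bonded to O and single-bonded to an -OH oxygen — a carboxylic acid.
The molecule carries a carboxylic acid group (-C(=O)OH), whose atoms satisfy every constraint of the query, so the pattern matches.

Yes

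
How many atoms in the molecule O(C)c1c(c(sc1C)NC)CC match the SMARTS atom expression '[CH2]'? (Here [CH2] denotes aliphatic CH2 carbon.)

1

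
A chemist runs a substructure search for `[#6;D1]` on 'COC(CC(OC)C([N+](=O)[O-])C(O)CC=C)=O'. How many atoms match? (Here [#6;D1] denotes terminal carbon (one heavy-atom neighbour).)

3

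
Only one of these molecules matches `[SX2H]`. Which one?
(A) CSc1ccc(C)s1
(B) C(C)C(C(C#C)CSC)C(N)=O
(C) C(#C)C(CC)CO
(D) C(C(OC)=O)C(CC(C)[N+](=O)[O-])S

D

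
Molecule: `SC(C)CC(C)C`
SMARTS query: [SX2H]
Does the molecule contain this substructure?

Yes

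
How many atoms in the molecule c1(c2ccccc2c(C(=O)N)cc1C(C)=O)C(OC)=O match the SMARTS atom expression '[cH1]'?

5

Check the 20 heavy atoms by environment: 5× c (aromatic, H0) → no; 5× c (aromatic, H1) → match; 3× C (H0) → no; 4× O (H0) → no; 2× C (H3) → no; 1× N (H2) → no.
That gives 5 matching atoms.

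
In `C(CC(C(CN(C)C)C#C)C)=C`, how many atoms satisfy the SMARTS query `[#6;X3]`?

The query [#6;X3] means: any carbon (aromatic or not) with three total connections.
Check the 12 heavy atoms by environment: 7× C (X4) → no; 2× C (X2) → no; 2× C (X3) → match; 1× N (X3) → no.
That gives 2 matching atoms.

2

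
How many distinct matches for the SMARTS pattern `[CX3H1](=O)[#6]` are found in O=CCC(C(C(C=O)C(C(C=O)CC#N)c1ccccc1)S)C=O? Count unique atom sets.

[CX3H1](=O)[#6] is the SMARTS for an aldehyde: an sp2 carbon with one H, double-bonded to O and single-bonded to carbon.
The molecule carries 4 separate instances of an aldehyde (-CHO) meeting every constraint; each maps to a distinct set of atoms, giving 4 matches.

4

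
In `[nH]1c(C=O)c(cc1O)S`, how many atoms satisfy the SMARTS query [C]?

1

Check the 9 heavy atoms by environment: 1× n (aromatic) → no; 4× c (aromatic) → no; 1× C → match; 2× O → no; 1× S → no.
That gives 1 matching atom.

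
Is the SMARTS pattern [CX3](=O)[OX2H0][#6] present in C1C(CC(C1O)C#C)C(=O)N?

No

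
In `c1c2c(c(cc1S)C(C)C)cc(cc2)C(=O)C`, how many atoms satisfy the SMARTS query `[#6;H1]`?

The query [#6;H1] means: any carbon bearing exactly one hydrogen.
Check the 17 heavy atoms by environment: 5× c (aromatic, H0) → no; 5× c (aromatic, H1) → match; 1× S (H1) → no; 1× C (H1) → match; 3× C (H3) → no; 1× C (H0) → no; 1× O (H0) → no.
Summing the matching environments: 5 + 1 = 6 matching atoms.

6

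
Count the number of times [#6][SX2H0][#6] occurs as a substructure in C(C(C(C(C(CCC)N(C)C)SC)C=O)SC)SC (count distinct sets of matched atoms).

[#6][SX2H0][#6] is the SMARTS for a thioether: an aliphatic sulfur bridging two carbons with no H on the sulfur.
The molecule carries 3 separate instances of a methylthio ether (-SCH3) meeting every constraint; each maps to a distinct set of atoms, giving 3 matches.

3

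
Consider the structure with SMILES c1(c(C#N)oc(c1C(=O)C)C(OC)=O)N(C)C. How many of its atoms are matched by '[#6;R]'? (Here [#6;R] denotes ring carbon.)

The query [#6;R] means: carbon that is part of a ring.
Check the 17 heavy atoms by environment: 1× o (aromatic, in 5-ring) → no; 4× c (aromatic, in 5-ring) → match; 2× N (acyclic) → no; 7× C (acyclic) → no; 3× O (acyclic) → no.
That gives 4 matching atoms.

4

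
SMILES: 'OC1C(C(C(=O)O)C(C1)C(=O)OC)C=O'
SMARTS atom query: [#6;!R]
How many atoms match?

Check the 15 heavy atoms by environment: 5× C (in 5-ring) → no; 4× C (acyclic) → match; 6× O (acyclic) → no.
That gives 4 matching atoms.

4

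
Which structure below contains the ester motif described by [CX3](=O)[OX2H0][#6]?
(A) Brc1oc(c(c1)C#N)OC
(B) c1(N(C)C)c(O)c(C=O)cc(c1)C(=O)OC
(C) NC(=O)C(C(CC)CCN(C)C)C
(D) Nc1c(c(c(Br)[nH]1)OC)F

B

[CX3](=O)[OX2H0][#6] describes a carbonyl carbon bonded to an oxygen that is itself bonded to carbon (no H on that O) (an ester).
(A) has a methoxy ether (-OCH3) but the ether oxygen is not adjacent to a C=O carbon.
(B) contains a methyl-ester group (-C(=O)OCH3), which satisfies every atom and bond constraint.
(C) has a primary amide (-C(=O)NH2) but the carbonyl is bonded to N, not to an O-C linkage.
(D) has a methoxy ether (-OCH3) but the ether oxygen is not adjacent to a C=O carbon.
So the answer is (B).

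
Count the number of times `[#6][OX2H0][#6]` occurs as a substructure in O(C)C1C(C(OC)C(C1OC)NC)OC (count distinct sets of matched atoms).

[#6][OX2H0][#6] is the SMARTS for an ether: an aliphatic oxygen bridging two carbons with no H on the oxygen.
The molecule carries 4 separate instances of a methoxy ether (-OCH3) meeting every constraint; each maps to a distinct set of atoms, giving 4 matches.

4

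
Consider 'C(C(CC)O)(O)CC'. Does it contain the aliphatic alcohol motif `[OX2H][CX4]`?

Yes

The pattern [OX2H][CX4] describes a hydroxyl oxygen bound to an sp3 (X4) carbon — an aliphatic alcohol.
The molecule carries a hydroxyl group (-OH), whose atoms satisfy every constraint of the query, so the pattern matches.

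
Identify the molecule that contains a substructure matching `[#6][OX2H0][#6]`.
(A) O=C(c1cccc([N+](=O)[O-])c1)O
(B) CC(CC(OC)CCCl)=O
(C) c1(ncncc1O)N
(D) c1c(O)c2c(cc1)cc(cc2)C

B

[#6][OX2H0][#6] describes an aliphatic oxygen bridging two carbons with no H on the oxygen (an ether).
(A) has a carboxylic acid group (-C(=O)OH) but the -OH oxygen has H1; the =O is OX1, not OX2.
(B) contains a methoxy ether (-OCH3), which satisfies every atom and bond constraint.
(C) has a hydroxyl group (-OH) but the oxygen has H1, not H0 bridging two carbons.
(D) has a hydroxyl group (-OH) but the oxygen has H1, not H0 bridging two carbons.
So the answer is (B).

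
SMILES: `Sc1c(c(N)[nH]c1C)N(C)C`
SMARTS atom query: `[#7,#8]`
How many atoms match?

The query [#7,#8] means: nitrogen or oxygen (comma = OR).
Check the 11 heavy atoms by environment: 1× n (aromatic) → match; 4× c (aromatic) → no; 2× N → match; 3× C → no; 1× S → no.
Summing the matching environments: 1 + 2 = 3 matching atoms.

3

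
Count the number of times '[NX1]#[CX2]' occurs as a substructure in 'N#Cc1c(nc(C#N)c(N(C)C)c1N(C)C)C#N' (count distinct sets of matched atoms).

3

[NX1]#[CX2] is the SMARTS for a nitrile: a nitrogen triple-bonded to a two-connected carbon.
The molecule carries 3 separate instances of a nitrile (-C#N) meeting every constraint; each maps to a distinct set of atoms, giving 3 matches.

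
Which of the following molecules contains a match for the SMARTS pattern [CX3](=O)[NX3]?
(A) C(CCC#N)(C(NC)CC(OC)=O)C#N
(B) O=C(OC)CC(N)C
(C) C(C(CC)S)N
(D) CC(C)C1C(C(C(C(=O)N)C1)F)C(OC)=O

[CX3](=O)[NX3] describes a carbonyl carbon bonded to a trivalent nitrogen (an amide).
(A) has a methyl-ester group (-C(=O)OCH3) but the carbonyl is bonded to O, not to an NX3 nitrogen.
(B) has a primary amino group (-NH2) but the -NH2 is not attached to a carbonyl carbon.
(C) has a primary amino group (-NH2) but the -NH2 is not attached to a carbonyl carbon.
(D) contains a primary amide (-C(=O)NH2), which satisfies every atom and bond constraint.
So the answer is (D).

D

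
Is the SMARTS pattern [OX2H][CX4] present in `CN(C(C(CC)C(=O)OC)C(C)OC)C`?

No

The pattern [OX2H][CX4] describes a hydroxyl oxygen bound to an sp3 (X4) carbon — an aliphatic alcohol.
The closest candidate here is a methoxy ether (-OCH3), but the oxygen has H0 (ether), not H1. No other fragment satisfies the full query, so there is no match.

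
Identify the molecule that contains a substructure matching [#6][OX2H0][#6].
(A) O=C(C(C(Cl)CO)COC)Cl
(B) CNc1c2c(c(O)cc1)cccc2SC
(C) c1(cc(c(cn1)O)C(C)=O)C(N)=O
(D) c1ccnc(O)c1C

A

[#6][OX2H0][#6] describes an aliphatic oxygen bridging two carbons with no H on the oxygen (an ether).
(A) contains a methoxy ether (-OCH3), which satisfies every atom and bond constraint.
(B) has a hydroxyl group (-OH) but the oxygen has H1, not H0 bridging two carbons.
(C) has a hydroxyl group (-OH) but the oxygen has H1, not H0 bridging two carbons.
(D) has a hydroxyl group (-OH) but the oxygen has H1, not H0 bridging two carbons.
So the answer is (A).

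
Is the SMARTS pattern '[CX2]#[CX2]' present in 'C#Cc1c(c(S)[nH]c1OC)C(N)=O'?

The pattern [CX2]#[CX2] describes a carbon-carbon triple bond — an alkyne.
The molecule carries an ethynyl group (-C#CH), whose atoms satisfy every constraint of the query, so the pattern matches.

Yes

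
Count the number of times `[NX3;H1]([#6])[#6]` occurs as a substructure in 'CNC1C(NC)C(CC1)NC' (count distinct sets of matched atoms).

3

[NX3;H1]([#6])[#6] is the SMARTS for a secondary amine: a trivalent nitrogen with one H, bonded to two carbons.
The molecule carries 3 separate instances of an N-methylamino group (-NHCH3) meeting every constraint; each maps to a distinct set of atoms, giving 3 matches.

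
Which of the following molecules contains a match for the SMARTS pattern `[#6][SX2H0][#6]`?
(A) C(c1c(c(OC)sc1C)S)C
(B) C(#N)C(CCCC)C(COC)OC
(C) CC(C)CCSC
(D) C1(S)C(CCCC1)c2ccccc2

[#6][SX2H0][#6] describes an aliphatic sulfur bridging two carbons with no H on the sulfur (a thioether).
(A) has a methoxy ether (-OCH3) but the bridging atom is O, not S.
(B) has a methoxy ether (-OCH3) but the bridging atom is O, not S.
(C) contains a methylthio ether (-SCH3), which satisfies every atom and bond constraint.
(D) has a thiol (-SH) but the sulfur has H1, not H0 bridging two carbons.
So the answer is (C).

C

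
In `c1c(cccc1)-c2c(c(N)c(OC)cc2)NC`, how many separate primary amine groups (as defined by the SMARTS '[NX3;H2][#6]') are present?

1

[NX3;H2][#6] is the SMARTS for a primary amine: a trivalent nitrogen with two H attached to carbon.
Exactly one fragment in the molecule meets all constraints, giving 1 match.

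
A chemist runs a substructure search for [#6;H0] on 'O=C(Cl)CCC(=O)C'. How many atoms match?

The query [#6;H0] means: any carbon with no attached hydrogen.
Check the 8 heavy atoms by environment: 2× C (H2) → no; 2× C (H0) → match; 2× O (H0) → no; 1× Cl (H0) → no; 1× C (H3) → no.
That gives 2 matching atoms.

2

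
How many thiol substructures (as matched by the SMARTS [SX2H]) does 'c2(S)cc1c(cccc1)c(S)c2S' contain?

3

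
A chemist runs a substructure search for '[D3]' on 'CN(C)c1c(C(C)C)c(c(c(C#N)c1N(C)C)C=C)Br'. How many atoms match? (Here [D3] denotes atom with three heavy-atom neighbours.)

9

The query [D3] means: atom with exactly three heavy-atom neighbours.
Check the 20 heavy atoms by environment: 6× c (aromatic, D3) → match; 1× C (D3) → match; 7× C (D1) → no; 2× C (D2) → no; 1× N (D1) → no; 1× Br (D1) → no; 2× N (D3) → match.
Summing the matching environments: 6 + 1 + 2 = 9 matching atoms.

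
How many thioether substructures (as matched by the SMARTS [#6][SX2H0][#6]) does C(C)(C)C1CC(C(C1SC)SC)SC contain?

[#6][SX2H0][#6] is the SMARTS for a thioether: an aliphatic sulfur bridging two carbons with no H on the sulfur.
The molecule carries 3 separate instances of a methylthio ether (-SCH3) meeting every constraint; each maps to a distinct set of atoms, giving 3 matches.

3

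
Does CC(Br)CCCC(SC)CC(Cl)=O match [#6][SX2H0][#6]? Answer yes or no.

Yes

The pattern [#6][SX2H0][#6] describes an aliphatic sulfur bridging two carbons with no H on the sulfur — a thioether.
The molecule carries a methylthio ether (-SCH3), whose atoms satisfy every constraint of the query, so the pattern matches.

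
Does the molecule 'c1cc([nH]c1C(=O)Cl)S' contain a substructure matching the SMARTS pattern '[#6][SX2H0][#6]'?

No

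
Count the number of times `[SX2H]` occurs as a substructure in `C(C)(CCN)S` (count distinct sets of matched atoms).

[SX2H] is the SMARTS for a thiol: an aliphatic sulfur with two connections, one being H.
Exactly one fragment in the molecule meets all constraints, giving 1 match.

1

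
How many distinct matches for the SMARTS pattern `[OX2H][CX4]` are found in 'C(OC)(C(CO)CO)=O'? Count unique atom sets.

[OX2H][CX4] is the SMARTS for an aliphatic alcohol: a hydroxyl oxygen bound to an sp3 (X4) carbon.
The molecule carries 2 separate instances of a hydroxyl group (-OH) meeting every constraint; each maps to a distinct set of atoms, giving 2 matches.

2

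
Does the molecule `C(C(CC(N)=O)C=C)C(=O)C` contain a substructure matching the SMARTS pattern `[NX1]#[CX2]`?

No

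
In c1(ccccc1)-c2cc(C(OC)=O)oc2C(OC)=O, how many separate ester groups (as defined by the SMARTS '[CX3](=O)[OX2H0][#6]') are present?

2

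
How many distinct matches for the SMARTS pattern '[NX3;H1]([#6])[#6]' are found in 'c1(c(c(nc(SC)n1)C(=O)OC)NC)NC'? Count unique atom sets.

2

[NX3;H1]([#6])[#6] is the SMARTS for a secondary amine: a trivalent nitrogen with one H, bonded to two carbons.
The molecule carries 2 separate instances of an N-methylamino group (-NHCH3) meeting every constraint; each maps to a distinct set of atoms, giving 2 matches.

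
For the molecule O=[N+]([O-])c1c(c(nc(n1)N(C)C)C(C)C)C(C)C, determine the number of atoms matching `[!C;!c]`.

The query [!C;!c] means: neither aliphatic nor aromatic carbon — same as [!#6].
Check the 18 heavy atoms by environment: 2× n (aromatic) → match; 4× c (aromatic) → no; 8× C → no; 1× N (charge +1) → match; 1× O (charge -1) → match; 1× O → match; 1× N → match.
Summing the matching environments: 2 + 1 + 1 + 1 + 1 = 6 matching atoms.

6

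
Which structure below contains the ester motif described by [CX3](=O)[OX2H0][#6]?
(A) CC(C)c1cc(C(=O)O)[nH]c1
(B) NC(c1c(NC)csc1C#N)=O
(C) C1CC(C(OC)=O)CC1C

[CX3](=O)[OX2H0][#6] describes a carbonyl carbon bonded to an oxygen that is itself bonded to carbon (no H on that O) (an ester).
(A) has a carboxylic acid group (-C(=O)OH) but the singly-bonded O carries H (OX2H1, not H0).
(B) has a primary amide (-C(=O)NH2) but the carbonyl is bonded to N, not to an O-C linkage.
(C) contains a methyl-ester group (-C(=O)OCH3), which satisfies every atom and bond constraint.
So the answer is (C).

C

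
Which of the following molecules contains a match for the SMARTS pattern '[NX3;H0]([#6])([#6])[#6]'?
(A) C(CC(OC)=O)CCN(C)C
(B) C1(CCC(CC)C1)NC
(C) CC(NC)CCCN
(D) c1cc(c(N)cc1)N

A

[NX3;H0]([#6])([#6])[#6] describes a trivalent nitrogen with no H, bonded to three carbons (a tertiary amine).
(A) contains a dimethylamino group (-N(CH3)2), which satisfies every atom and bond constraint.
(B) has an N-methylamino group (-NHCH3) but the nitrogen still has one H (H1), not H0.
(C) has an N-methylamino group (-NHCH3) but the nitrogen still has one H (H1), not H0.
(D) has a primary amino group (-NH2) but the nitrogen has H2, not H0 with three carbons.
So the answer is (A).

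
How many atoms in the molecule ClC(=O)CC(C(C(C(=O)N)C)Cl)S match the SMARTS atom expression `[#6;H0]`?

The query [#6;H0] means: any carbon with no attached hydrogen.
Check the 13 heavy atoms by environment: 1× C (H2) → no; 3× C (H1) → no; 1× C (H3) → no; 1× S (H1) → no; 2× Cl (H0) → no; 2× C (H0) → match; 2× O (H0) → no; 1× N (H2) → no.
That gives 2 matching atoms.

2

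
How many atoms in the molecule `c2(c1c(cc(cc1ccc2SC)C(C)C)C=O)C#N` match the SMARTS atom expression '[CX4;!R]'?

4

The query [CX4;!R] means: aliphatic carbon with four total connections, not in a ring.
Check the 19 heavy atoms by environment: 10× c (aromatic, X3, in 6-ring) → no; 4× C (X4, acyclic) → match; 1× S (X2, acyclic) → no; 1× C (X3, acyclic) → no; 1× O (X1, acyclic) → no; 1× C (X2, acyclic) → no; 1× N (X1, acyclic) → no.
That gives 4 matching atoms.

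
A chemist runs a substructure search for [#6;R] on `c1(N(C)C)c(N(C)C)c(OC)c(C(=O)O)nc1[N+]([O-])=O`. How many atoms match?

The query [#6;R] means: carbon that is part of a ring.
Check the 20 heavy atoms by environment: 1× n (aromatic, in 6-ring) → no; 5× c (aromatic, in 6-ring) → match; 2× N (acyclic) → no; 6× C (acyclic) → no; 4× O (acyclic) → no; 1× N (charge +1, acyclic) → no; 1× O (charge -1, acyclic) → no.
That gives 5 matching atoms.

5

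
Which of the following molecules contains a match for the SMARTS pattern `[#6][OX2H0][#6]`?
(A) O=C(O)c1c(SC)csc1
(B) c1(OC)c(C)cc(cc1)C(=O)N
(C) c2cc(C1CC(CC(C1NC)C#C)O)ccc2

B

[#6][OX2H0][#6] describes an aliphatic oxygen bridging two carbons with no H on the oxygen (an ether).
(A) has a carboxylic acid group (-C(=O)OH) but the -OH oxygen has H1; the =O is OX1, not OX2.
(B) contains a methoxy ether (-OCH3), which satisfies every atom and bond constraint.
(C) has a hydroxyl group (-OH) but the oxygen has H1, not H0 bridging two carbons.
So the answer is (B).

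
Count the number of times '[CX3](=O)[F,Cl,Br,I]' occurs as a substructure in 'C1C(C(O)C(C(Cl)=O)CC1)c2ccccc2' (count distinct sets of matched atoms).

1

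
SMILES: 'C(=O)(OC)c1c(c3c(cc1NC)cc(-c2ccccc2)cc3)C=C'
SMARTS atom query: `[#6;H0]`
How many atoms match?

The query [#6;H0] means: any carbon with no attached hydrogen.
Check the 24 heavy atoms by environment: 7× c (aromatic, H0) → match; 9× c (aromatic, H1) → no; 1× N (H1) → no; 2× C (H3) → no; 1× C (H1) → no; 1× C (H2) → no; 1× C (H0) → match; 2× O (H0) → no.
Summing the matching environments: 7 + 1 = 8 matching atoms.

8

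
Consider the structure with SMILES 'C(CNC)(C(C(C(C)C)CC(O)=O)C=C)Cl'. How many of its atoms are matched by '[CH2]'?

Check the 16 heavy atoms by environment: 3× C (H2) → match; 5× C (H1) → no; 1× N (H1) → no; 3× C (H3) → no; 1× Cl (H0) → no; 1× C (H0) → no; 1× O (H0) → no; 1× O (H1) → no.
That gives 3 matching atoms.

3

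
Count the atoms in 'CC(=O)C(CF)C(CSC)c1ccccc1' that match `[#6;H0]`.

The query [#6;H0] means: any carbon with no attached hydrogen.
Check the 16 heavy atoms by environment: 2× C (H2) → no; 2× C (H1) → no; 1× c (aromatic, H0) → match; 5× c (aromatic, H1) → no; 1× F (H0) → no; 1× S (H0) → no; 2× C (H3) → no; 1× C (H0) → match; 1× O (H0) → no.
Summing the matching environments: 1 + 1 = 2 matching atoms.

2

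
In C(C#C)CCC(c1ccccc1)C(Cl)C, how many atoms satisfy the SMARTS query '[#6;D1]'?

2

The query [#6;D1] means: carbon bonded to exactly one heavy atom.
Check the 15 heavy atoms by environment: 2× C (D1) → match; 2× C (D3) → no; 4× C (D2) → no; 1× Cl (D1) → no; 1× c (aromatic, D3) → no; 5× c (aromatic, D2) → no.
That gives 2 matching atoms.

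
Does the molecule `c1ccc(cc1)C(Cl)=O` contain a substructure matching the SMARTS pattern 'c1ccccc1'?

The pattern c1ccccc1 describes six aromatic carbons in a ring — a benzene ring.
The required atom environment is present in the molecule, so the pattern matches.

Yes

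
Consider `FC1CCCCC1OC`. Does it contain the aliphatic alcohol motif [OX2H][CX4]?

No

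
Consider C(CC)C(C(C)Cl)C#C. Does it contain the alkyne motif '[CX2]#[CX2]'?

The pattern [CX2]#[CX2] describes a carbon-carbon triple bond — an alkyne.
The molecule carries an ethynyl group (-C#CH), whose atoms satisfy every constraint of the query, so the pattern matches.

Yes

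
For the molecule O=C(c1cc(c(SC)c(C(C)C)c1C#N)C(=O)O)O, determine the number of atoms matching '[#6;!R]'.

The query [#6;!R] means: carbon not in any ring.
Check the 19 heavy atoms by environment: 6× c (aromatic, in 6-ring) → no; 7× C (acyclic) → match; 4× O (acyclic) → no; 1× S (acyclic) → no; 1× N (acyclic) → no.
That gives 7 matching atoms.

7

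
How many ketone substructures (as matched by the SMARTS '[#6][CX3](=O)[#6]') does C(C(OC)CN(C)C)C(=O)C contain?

1

[#6][CX3](=O)[#6] is the SMARTS for a ketone: a carbonyl carbon (no H) flanked by two carbons.
Exactly one fragment in the molecule meets all constraints, giving 1 match.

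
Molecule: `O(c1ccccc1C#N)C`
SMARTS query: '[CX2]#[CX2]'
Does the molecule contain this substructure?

No

The pattern [CX2]#[CX2] describes a carbon-carbon triple bond — an alkyne.
The closest candidate here is a nitrile (-C#N), but the triple bond is C#N, not C#C. No other fragment satisfies the full query, so there is no match.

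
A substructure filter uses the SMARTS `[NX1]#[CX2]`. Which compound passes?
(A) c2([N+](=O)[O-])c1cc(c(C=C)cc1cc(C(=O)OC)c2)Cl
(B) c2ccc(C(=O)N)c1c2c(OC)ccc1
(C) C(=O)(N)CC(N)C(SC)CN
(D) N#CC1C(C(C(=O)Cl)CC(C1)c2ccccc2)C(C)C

D

[NX1]#[CX2] describes a nitrogen triple-bonded to a two-connected carbon (a nitrile).
(A) has a nitro group (-[N+](=O)[O-]) but there is no C#N triple bond.
(B) has a primary amide (-C(=O)NH2) but the nitrogen is NX3, not NX1.
(C) has a primary amino group (-NH2) but the nitrogen is NX3 (three connections), not NX1 triple-bonded.
(D) contains a nitrile (-C#N), which satisfies every atom and bond constraint.
So the answer is (D).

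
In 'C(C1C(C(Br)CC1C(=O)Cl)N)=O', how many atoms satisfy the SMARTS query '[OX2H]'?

0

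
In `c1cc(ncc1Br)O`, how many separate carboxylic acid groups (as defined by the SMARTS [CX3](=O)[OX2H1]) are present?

0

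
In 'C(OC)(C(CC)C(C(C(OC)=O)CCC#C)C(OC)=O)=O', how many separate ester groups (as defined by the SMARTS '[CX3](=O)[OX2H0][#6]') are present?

3

[CX3](=O)[OX2H0][#6] is the SMARTS for an ester: a carbonyl carbon bonded to an oxygen that is itself bonded to carbon (no H on that O).
The molecule carries 3 separate instances of a methyl-ester group (-C(=O)OCH3) meeting every constraint; each maps to a distinct set of atoms, giving 3 matches.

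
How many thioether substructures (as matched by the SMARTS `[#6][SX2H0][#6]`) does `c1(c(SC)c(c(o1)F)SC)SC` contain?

[#6][SX2H0][#6] is the SMARTS for a thioether: an aliphatic sulfur bridging two carbons with no H on the sulfur.
The molecule carries 3 separate instances of a methylthio ether (-SCH3) meeting every constraint; each maps to a distinct set of atoms, giving 3 matches.

3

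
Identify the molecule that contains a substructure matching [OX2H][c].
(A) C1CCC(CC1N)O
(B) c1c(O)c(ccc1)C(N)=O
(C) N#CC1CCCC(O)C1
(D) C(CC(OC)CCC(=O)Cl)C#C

[OX2H][c] describes a hydroxyl oxygen attached to an aromatic carbon (a phenol).
(A) has a hydroxyl group (-OH) but the -OH is on an aliphatic carbon, not an aromatic c.
(B) contains a hydroxyl group (-OH), which satisfies every atom and bond constraint.
(C) has a hydroxyl group (-OH) but the -OH is on an aliphatic carbon, not an aromatic c.
(D) has a methoxy ether (-OCH3) but the oxygen has H0, not H1.
So the answer is (B).

B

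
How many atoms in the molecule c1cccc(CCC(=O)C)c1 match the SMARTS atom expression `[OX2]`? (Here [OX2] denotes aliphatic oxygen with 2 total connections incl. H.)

The query [OX2] means: aliphatic oxygen with two total connections — ether, hydroxyl, or ester single-bond O.
Check the 11 heavy atoms by environment: 3× C (X4) → no; 1× C (X3) → no; 1× O (X1) → no; 6× c (aromatic, X3) → no.
No environment satisfies the query, so 0 matching atoms.

0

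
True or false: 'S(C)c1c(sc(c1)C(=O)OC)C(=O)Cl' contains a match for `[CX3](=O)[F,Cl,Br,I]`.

The pattern [CX3](=O)[F,Cl,Br,I] describes a carbonyl carbon bonded to a halogen — an acyl halide.
The molecule carries an acyl chloride (-C(=O)Cl), whose atoms satisfy every constraint of the query, so the pattern matches.

True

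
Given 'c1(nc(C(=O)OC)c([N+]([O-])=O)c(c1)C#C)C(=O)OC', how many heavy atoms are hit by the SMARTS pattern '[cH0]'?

4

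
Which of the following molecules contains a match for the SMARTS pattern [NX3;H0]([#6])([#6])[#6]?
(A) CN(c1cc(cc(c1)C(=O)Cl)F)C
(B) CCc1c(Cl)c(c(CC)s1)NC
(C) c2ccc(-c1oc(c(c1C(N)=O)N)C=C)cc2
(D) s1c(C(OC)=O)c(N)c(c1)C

[NX3;H0]([#6])([#6])[#6] describes a trivalent nitrogen with no H, bonded to three carbons (a tertiary amine).
(A) contains a dimethylamino group (-N(CH3)2), which satisfies every atom and bond constraint.
(B) has an N-methylamino group (-NHCH3) but the nitrogen still has one H (H1), not H0.
(C) has a primary amino group (-NH2) but the nitrogen has H2, not H0 with three carbons.
(D) has a primary amino group (-NH2) but the nitrogen has H2, not H0 with three carbons.
So the answer is (A).

A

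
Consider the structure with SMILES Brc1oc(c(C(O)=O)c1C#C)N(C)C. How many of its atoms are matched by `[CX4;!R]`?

2

The query [CX4;!R] means: aliphatic carbon with four total connections, not in a ring.
Check the 14 heavy atoms by environment: 1× o (aromatic, X2, in 5-ring) → no; 4× c (aromatic, X3, in 5-ring) → no; 1× C (X3, acyclic) → no; 1× O (X1, acyclic) → no; 1× O (X2, acyclic) → no; 1× N (X3, acyclic) → no; 2× C (X4, acyclic) → match; 2× C (X2, acyclic) → no; 1× Br (X1, acyclic) → no.
That gives 2 matching atoms.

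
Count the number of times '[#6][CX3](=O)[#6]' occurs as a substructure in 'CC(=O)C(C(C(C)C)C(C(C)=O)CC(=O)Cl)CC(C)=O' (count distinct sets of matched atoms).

3

[#6][CX3](=O)[#6] is the SMARTS for a ketone: a carbonyl carbon (no H) flanked by two carbons.
The molecule carries 3 separate instances of an acetyl/ketone group (-C(=O)CH3) meeting every constraint; each maps to a distinct set of atoms, giving 3 matches.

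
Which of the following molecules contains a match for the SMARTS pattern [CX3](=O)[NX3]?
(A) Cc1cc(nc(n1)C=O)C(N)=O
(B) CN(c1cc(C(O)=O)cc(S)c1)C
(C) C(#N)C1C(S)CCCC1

A

[CX3](=O)[NX3] describes a carbonyl carbon bonded to a trivalent nitrogen (an amide).
(A) contains a primary amide (-C(=O)NH2), which satisfies every atom and bond constraint.
(B) has a carboxylic acid group (-C(=O)OH) but the carbonyl is bonded to O, not to an NX3 nitrogen.
(C) has a nitrile (-C#N) but the nitrile N is NX1 (triple-bonded), not NX3.
So the answer is (A).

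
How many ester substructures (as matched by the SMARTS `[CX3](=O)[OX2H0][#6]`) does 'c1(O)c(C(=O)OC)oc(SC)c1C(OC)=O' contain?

2

[CX3](=O)[OX2H0][#6] is the SMARTS for an ester: a carbonyl carbon bonded to an oxygen that is itself bonded to carbon (no H on that O).
The molecule carries 2 separate instances of a methyl-ester group (-C(=O)OCH3) meeting every constraint; each maps to a distinct set of atoms, giving 2 matches.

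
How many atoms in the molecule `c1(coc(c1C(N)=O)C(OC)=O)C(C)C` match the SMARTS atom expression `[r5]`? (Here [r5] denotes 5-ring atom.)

5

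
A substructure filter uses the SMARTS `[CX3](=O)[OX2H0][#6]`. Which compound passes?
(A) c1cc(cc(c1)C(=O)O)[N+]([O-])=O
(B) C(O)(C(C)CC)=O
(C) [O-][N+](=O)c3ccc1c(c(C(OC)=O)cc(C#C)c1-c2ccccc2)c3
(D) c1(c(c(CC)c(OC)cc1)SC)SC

C

[CX3](=O)[OX2H0][#6] describes a carbonyl carbon bonded to an oxygen that is itself bonded to carbon (no H on that O) (an ester).
(A) has a carboxylic acid group (-C(=O)OH) but the singly-bonded O carries H (OX2H1, not H0).
(B) has a carboxylic acid group (-C(=O)OH) but the singly-bonded O carries H (OX2H1, not H0).
(C) contains a methyl-ester group (-C(=O)OCH3), which satisfies every atom and bond constraint.
(D) has a methoxy ether (-OCH3) but the ether oxygen is not adjacent to a C=O carbon.
So the answer is (C).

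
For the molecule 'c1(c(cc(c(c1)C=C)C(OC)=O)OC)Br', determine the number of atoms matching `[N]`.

Check the 15 heavy atoms by environment: 6× c (aromatic) → no; 5× C → no; 3× O → no; 1× Br → no.
No environment satisfies the query, so 0 matching atoms.

0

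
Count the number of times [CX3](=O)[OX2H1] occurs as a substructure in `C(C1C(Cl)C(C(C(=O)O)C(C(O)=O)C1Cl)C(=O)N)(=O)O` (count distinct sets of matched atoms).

3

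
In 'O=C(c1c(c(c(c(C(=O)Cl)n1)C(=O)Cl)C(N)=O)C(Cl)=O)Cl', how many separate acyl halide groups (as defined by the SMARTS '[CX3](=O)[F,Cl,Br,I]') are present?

[CX3](=O)[F,Cl,Br,I] is the SMARTS for an acyl halide: a carbonyl carbon bonded to a halogen.
The molecule carries 4 separate instances of an acyl chloride (-C(=O)Cl) meeting every constraint; each maps to a distinct set of atoms, giving 4 matches.

4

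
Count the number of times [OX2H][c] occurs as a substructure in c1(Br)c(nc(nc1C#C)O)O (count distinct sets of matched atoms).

2

[OX2H][c] is the SMARTS for a phenol: a hydroxyl oxygen attached to an aromatic carbon.
The molecule carries 2 separate instances of a hydroxyl group (-OH) meeting every constraint; each maps to a distinct set of atoms, giving 2 matches.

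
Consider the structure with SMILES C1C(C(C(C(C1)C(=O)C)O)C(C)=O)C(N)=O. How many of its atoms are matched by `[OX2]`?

Check the 16 heavy atoms by environment: 8× C (X4) → no; 1× O (X2) → match; 3× C (X3) → no; 3× O (X1) → no; 1× N (X3) → no.
That gives 1 matching atom.

1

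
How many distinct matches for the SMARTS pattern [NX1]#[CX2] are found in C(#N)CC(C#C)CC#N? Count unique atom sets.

2

[NX1]#[CX2] is the SMARTS for a nitrile: a nitrogen triple-bonded to a two-connected carbon.
The molecule carries 2 separate instances of a nitrile (-C#N) meeting every constraint; each maps to a distinct set of atoms, giving 2 matches.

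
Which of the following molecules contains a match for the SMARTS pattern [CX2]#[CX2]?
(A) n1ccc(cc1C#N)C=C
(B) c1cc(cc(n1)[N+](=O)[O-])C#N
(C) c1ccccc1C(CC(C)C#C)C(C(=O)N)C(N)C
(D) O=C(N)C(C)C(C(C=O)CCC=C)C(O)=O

C

[CX2]#[CX2] describes a carbon-carbon triple bond (an alkyne).
(A) has a nitrile (-C#N) but the triple bond is C#N, not C#C.
(B) has a nitrile (-C#N) but the triple bond is C#N, not C#C.
(C) contains an ethynyl group (-C#CH), which satisfies every atom and bond constraint.
(D) has a vinyl group (-CH=CH2) but the C=C is a double bond; both carbons are CX3, not CX2.
So the answer is (C).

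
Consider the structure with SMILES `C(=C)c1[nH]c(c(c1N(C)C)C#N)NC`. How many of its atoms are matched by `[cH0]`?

4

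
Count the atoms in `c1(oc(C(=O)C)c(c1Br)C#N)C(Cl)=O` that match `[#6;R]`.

4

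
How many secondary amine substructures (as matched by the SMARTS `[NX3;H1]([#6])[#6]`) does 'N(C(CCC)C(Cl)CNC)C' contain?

2

[NX3;H1]([#6])[#6] is the SMARTS for a secondary amine: a trivalent nitrogen with one H, bonded to two carbons.
The molecule carries 2 separate instances of an N-methylamino group (-NHCH3) meeting every constraint; each maps to a distinct set of atoms, giving 2 matches.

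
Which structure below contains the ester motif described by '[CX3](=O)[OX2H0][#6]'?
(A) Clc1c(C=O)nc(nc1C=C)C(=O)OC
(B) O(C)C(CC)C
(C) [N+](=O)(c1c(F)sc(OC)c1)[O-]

A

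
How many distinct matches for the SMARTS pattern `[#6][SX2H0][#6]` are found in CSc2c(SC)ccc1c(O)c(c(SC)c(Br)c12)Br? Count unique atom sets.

[#6][SX2H0][#6] is the SMARTS for a thioether: an aliphatic sulfur bridging two carbons with no H on the sulfur.
The molecule carries 3 separate instances of a methylthio ether (-SCH3) meeting every constraint; each maps to a distinct set of atoms, giving 3 matches.

3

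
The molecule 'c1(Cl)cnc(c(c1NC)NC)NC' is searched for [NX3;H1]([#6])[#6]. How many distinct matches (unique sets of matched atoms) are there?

[NX3;H1]([#6])[#6] is the SMARTS for a secondary amine: a trivalent nitrogen with one H, bonded to two carbons.
The molecule carries 3 separate instances of an N-methylamino group (-NHCH3) meeting every constraint; each maps to a distinct set of atoms, giving 3 matches.

3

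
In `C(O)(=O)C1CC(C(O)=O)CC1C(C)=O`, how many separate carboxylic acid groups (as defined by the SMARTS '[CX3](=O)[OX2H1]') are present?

2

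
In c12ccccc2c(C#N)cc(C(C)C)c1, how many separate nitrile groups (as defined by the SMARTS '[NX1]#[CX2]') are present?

[NX1]#[CX2] is the SMARTS for a nitrile: a nitrogen triple-bonded to a two-connected carbon.
Exactly one fragment in the molecule meets all constraints, giving 1 match.

1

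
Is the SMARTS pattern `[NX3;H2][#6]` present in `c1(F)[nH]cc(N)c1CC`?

The pattern [NX3;H2][#6] describes a trivalent nitrogen with two H attached to carbon — a primary amine.
The molecule carries a primary amino group (-NH2), whose atoms satisfy every constraint of the query, so the pattern matches.

Yes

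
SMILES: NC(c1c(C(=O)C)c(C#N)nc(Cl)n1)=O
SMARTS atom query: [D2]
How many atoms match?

The query [D2] means: atom with exactly two heavy-atom neighbours.
Check the 15 heavy atoms by environment: 2× n (aromatic, D2) → match; 4× c (aromatic, D3) → no; 1× Cl (D1) → no; 1× C (D2) → match; 2× N (D1) → no; 2× C (D3) → no; 2× O (D1) → no; 1× C (D1) → no.
Summing the matching environments: 2 + 1 = 3 matching atoms.

3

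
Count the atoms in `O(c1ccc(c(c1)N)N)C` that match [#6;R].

Check the 10 heavy atoms by environment: 6× c (aromatic, in 6-ring) → match; 2× N (acyclic) → no; 1× O (acyclic) → no; 1× C (acyclic) → no.
That gives 6 matching atoms.

6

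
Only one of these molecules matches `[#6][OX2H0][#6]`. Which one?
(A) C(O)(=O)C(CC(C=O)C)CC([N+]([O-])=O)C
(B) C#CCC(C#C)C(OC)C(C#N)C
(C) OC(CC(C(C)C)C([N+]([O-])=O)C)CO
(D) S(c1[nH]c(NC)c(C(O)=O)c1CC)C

B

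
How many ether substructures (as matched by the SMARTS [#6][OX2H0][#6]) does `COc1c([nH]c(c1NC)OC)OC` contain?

3

[#6][OX2H0][#6] is the SMARTS for an ether: an aliphatic oxygen bridging two carbons with no H on the oxygen.
The molecule carries 3 separate instances of a methoxy ether (-OCH3) meeting every constraint; each maps to a distinct set of atoms, giving 3 matches.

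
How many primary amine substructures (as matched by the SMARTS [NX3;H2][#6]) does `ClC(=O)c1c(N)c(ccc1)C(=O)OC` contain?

[NX3;H2][#6] is the SMARTS for a primary amine: a trivalent nitrogen with two H attached to carbon.
Exactly one fragment in the molecule meets all constraints, giving 1 match.

1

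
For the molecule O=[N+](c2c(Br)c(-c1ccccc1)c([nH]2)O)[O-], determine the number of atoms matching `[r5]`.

5

The query [r5] means: r5 matches atoms in a five-membered ring.
Check the 16 heavy atoms by environment: 1× n (aromatic, in 5-ring) → match; 4× c (aromatic, in 5-ring) → match; 1× N (charge +1, acyclic) → no; 1× O (charge -1, acyclic) → no; 2× O (acyclic) → no; 6× c (aromatic, in 6-ring) → no; 1× Br (acyclic) → no.
Summing the matching environments: 1 + 4 = 5 matching atoms.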